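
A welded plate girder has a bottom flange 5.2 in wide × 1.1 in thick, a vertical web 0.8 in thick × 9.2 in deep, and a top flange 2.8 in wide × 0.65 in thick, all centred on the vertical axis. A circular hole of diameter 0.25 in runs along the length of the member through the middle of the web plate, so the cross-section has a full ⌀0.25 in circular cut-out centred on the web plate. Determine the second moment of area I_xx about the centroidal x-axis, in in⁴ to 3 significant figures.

I_xx ≈ 220 in⁴

Treat the section as a set of non-overlapping primitives; coordinates are from the bounding-box lower-left.
Bottom plate: 5.2 × 1.1, A = 5.72 in², y = 0.55 in, Ī = 0.57677 in⁴.
Web plate: 0.8 × 9.2, A = 7.36 in², y = 5.7 in, Ī = 51.913 in⁴.
Top plate: 2.8 × 0.65, A = 1.82 in², y = 10.625 in, Ī = 0.064079 in⁴.
Hole (subtracted): ⌀0.25, A = 0.049087 in², y = 5.7 in, Ī = 0.00019175 in⁴.
Centroid: ȳ = ΣA·y / ΣA = 4.32 in.
Transfer each piece to the centroidal x-axis using Ī + A·d² with d = y − 4.32:
  bottom plate: d = -3.77 in → contributes +81.874 in⁴
  web plate: d = 1.38 in → contributes +65.929 in⁴
  top plate: d = 6.305 in → contributes +72.415 in⁴
  hole: d = 1.38 in → contributes −0.093676 in⁴
Total I = 220.12 in⁴.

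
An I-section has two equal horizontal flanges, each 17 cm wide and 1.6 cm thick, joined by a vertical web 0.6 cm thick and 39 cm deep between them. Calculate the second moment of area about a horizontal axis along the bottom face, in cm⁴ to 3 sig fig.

Break the section into simple shapes (no overlaps), measuring from the bottom-left corner of the bounding box.
Bottom flange: 17 × 1.6, A = 27.2 cm², y = 0.8 cm, Ī = 5.8027 cm⁴.
Web: 0.6 × 39, A = 23.4 cm², y = 21.1 cm, Ī = 2 966 cm⁴.
Top flange: 17 × 1.6, A = 27.2 cm², y = 41.4 cm, Ī = 5.8027 cm⁴.
Transfer each piece to the base of the section using Ī + A·d² with d = y − 0:
  bottom flange: d = 0.8 cm → contributes +23.211 cm⁴
  web: d = 21.1 cm → contributes +13 384 cm⁴
  top flange: d = 41.4 cm → contributes +46 626 cm⁴
Total I = 60 033 cm⁴.

I_base ≈ 6.00 × 10⁴ cm⁴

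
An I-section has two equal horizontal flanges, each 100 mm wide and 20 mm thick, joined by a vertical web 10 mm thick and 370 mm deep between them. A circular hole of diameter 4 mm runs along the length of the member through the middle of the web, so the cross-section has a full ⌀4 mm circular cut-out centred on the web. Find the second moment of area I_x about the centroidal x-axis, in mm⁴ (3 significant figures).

Decompose the section into non-overlapping parts with the origin at the bottom-left of its bounding rectangle.
Bottom flange: 100 × 20, A = 2 000 mm², y = 10 mm, Ī = 66 667 mm⁴.
Web: 10 × 370, A = 3 700 mm², y = 205 mm, Ī = 42 210 833 mm⁴.
Top flange: 100 × 20, A = 2 000 mm², y = 400 mm, Ī = 66 667 mm⁴.
Hole (subtracted): ⌀4, A = 12.566 mm², y = 205 mm, Ī = 12.566 mm⁴.
By symmetry the centroid is at mid-height, ȳ = 205 mm.
Transfer each piece to the centroidal x-axis using Ī + A·d² with d = y − 205:
  bottom flange: d = -195 mm → contributes +76 116 667 mm⁴
  web: d = 0 mm → contributes +42 210 833 mm⁴
  top flange: d = 195 mm → contributes +76 116 667 mm⁴
  hole: d = 0 mm → contributes −12.566 mm⁴
Total I = 194 444 154 mm⁴.

I_x ≈ 1.94 × 10⁸ mm⁴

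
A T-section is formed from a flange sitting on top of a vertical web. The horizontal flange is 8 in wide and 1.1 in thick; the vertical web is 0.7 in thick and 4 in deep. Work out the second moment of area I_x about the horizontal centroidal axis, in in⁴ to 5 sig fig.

I_x ≈ 18.433 in⁴

Treat the section as a set of non-overlapping primitives; coordinates are from the bounding-box lower-left.
Flange: 8 × 1.1, A = 8.8 in², y = 4.55 in, Ī = 0.8873333 in⁴.
Web: 0.7 × 4, A = 2.8 in², y = 2 in, Ī = 3.733333 in⁴.
Centroid: ȳ = ΣA·y / ΣA = 3.934483 in.
Transfer each piece to the horizontal centroidal axis using Ī + A·d² with d = y − 3.934483:
  flange: d = 0.6155172 in → contributes +4.221314 in⁴
  web: d = -1.934483 in → contributes +14.21156 in⁴
Total I = 18.43287 in⁴.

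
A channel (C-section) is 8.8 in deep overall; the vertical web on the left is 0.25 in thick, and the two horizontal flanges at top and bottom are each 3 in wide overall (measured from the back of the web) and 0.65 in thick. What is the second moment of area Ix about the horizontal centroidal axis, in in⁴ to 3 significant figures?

Break the section into simple shapes (no overlaps), measuring from the bottom-left corner of the bounding box.
Web: 0.25 × 8.8, A = 2.2 in², y = 4.4 in, Ī = 14.197 in⁴.
Top flange (beyond web): 2.75 × 0.65, A = 1.7875 in², y = 8.475 in, Ī = 0.062935 in⁴.
Bottom flange (beyond web): 2.75 × 0.65, A = 1.7875 in², y = 0.325 in, Ī = 0.062935 in⁴.
By symmetry the centroid is at mid-height, ȳ = 4.4 in.
Transfer each piece to the horizontal centroidal axis using Ī + A·d² with d = y − 4.4:
  web: d = 0 in → contributes +14.197 in⁴
  top flange (beyond web): d = 4.075 in → contributes +29.745 in⁴
  bottom flange (beyond web): d = -4.075 in → contributes +29.745 in⁴
Total I = 73.688 in⁴.

Ix ≈ 73.7 in⁴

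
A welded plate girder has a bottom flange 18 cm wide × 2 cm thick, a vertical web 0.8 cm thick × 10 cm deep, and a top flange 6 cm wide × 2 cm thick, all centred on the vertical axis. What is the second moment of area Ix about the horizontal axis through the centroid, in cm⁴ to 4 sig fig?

Ix ≈ 1440 cm⁴

Break the section into simple shapes (no overlaps), measuring from the bottom-left corner of the bounding box.
Bottom plate: 18 × 2, A = 36 cm², y = 1 cm, Ī = 12 cm⁴.
Web plate: 0.8 × 10, A = 8 cm², y = 7 cm, Ī = 66.6667 cm⁴.
Top plate: 6 × 2, A = 12 cm², y = 13 cm, Ī = 4 cm⁴.
Centroid: ȳ = ΣA·y / ΣA = 4.42857 cm.
Transfer each piece to the horizontal axis through the centroid using Ī + A·d² with d = y − 4.42857:
  bottom plate: d = -3.42857 cm → contributes +435.184 cm⁴
  web plate: d = 2.57143 cm → contributes +119.565 cm⁴
  top plate: d = 8.57143 cm → contributes +885.633 cm⁴
Total I = 1440.38 cm⁴.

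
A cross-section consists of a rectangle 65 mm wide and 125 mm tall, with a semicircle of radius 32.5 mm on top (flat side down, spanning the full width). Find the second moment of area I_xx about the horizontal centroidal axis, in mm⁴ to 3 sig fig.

Split into non-overlapping primitives; take the origin at the lower-left of the bounding box.
Rectangular body: 65 × 125, A = 8 125 mm², y = 62.5 mm, Ī = 10 579 427 mm⁴.
Semicircular cap: semicircle r = 32.5, A = 1659.2 mm², y = 138.79 mm, Ī = 122 452 mm⁴.
Centroid: ȳ = ΣA·y / ΣA = 75.438 mm.
Transfer each piece to the horizontal centroidal axis using Ī + A·d² with d = y − 75.438:
  rectangular body: d = -12.938 mm → contributes +11 939 381 mm⁴
  semicircular cap: d = 63.356 mm → contributes +6 782 250 mm⁴
Total I = 18 721 632 mm⁴.

I_xx ≈ 1.87 × 10⁷ mm⁴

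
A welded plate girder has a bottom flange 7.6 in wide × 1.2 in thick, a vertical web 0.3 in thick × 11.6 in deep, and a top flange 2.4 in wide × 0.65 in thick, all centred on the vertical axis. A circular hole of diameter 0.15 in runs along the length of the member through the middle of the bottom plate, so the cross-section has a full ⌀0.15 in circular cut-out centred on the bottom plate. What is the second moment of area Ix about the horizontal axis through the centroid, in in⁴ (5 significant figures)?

Break the section into simple shapes (no overlaps), measuring from the bottom-left corner of the bounding box.
Bottom plate: 7.6 × 1.2, A = 9.12 in², y = 0.6 in, Ī = 1.0944 in⁴.
Web plate: 0.3 × 11.6, A = 3.48 in², y = 7 in, Ī = 39.0224 in⁴.
Top plate: 2.4 × 0.65, A = 1.56 in², y = 13.125 in, Ī = 0.054925 in⁴.
Hole (subtracted): ⌀0.15, A = 0.01767146 in², y = 0.6 in, Ī = 0.00002485049 in⁴.
Centroid: ȳ = ΣA·y / ΣA = 3.556444 in.
Transfer each piece to the horizontal axis through the centroid using Ī + A·d² with d = y − 3.556444:
  bottom plate: d = -2.956444 in → contributes +80.80831 in⁴
  web plate: d = 3.443556 in → contributes +80.28852 in⁴
  top plate: d = 9.568556 in → contributes +142.8843 in⁴
  hole: d = -2.956444 in → contributes −0.1544833 in⁴
Total I = 303.8266 in⁴.

Ix ≈ 303.83 in⁴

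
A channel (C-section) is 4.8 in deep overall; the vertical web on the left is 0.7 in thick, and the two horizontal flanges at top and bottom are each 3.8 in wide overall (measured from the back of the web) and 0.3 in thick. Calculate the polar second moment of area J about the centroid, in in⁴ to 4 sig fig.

J ≈ 21.83 in⁴

Split into non-overlapping primitives; take the origin at the lower-left of the bounding box.
Web: 0.7 × 4.8, A = 3.36 in², y = 2.4 in, Ī = 6.4512 in⁴.
Top flange (beyond web): 3.1 × 0.3, A = 0.93 in², y = 4.65 in, Ī = 0.006975 in⁴.
Bottom flange (beyond web): 3.1 × 0.3, A = 0.93 in², y = 0.15 in, Ī = 0.006975 in⁴.
By symmetry the centroid is at mid-height, ȳ = 2.4 in.
Transfer each piece to the centroidal x-axis using Ī + A·d² with d = y − 2.4:
  web: d = 0 in → contributes +6.4512 in⁴
  top flange (beyond web): d = 2.25 in → contributes +4.7151 in⁴
  bottom flange (beyond web): d = -2.25 in → contributes +4.7151 in⁴
Total I = 15.8814 in⁴.
For the y-axis: x̄ = 1.02701 in.
Repeating about the centroidal y-axis gives I_y = 5.94879 in⁴.
Polar second moment: J = I_x + I_y = 21.8302 in⁴.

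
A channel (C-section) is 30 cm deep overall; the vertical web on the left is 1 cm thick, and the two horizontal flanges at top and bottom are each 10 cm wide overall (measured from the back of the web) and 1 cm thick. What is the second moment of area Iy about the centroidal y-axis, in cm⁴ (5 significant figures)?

Treat the section as a set of non-overlapping primitives; coordinates are from the bounding-box lower-left.
Web: 1 × 30, A = 30 cm², x = 0.5 cm, Ī = 2.5 cm⁴.
Top flange (beyond web): 9 × 1, A = 9 cm², x = 5.5 cm, Ī = 60.75 cm⁴.
Bottom flange (beyond web): 9 × 1, A = 9 cm², x = 5.5 cm, Ī = 60.75 cm⁴.
Centroid: x̄ = ΣA·x / ΣA = 2.375 cm.
Transfer each piece to the centroidal y-axis using Ī + A·d² with d = x − 2.375:
  web: d = -1.875 cm → contributes +107.9688 cm⁴
  top flange (beyond web): d = 3.125 cm → contributes +148.6406 cm⁴
  bottom flange (beyond web): d = 3.125 cm → contributes +148.6406 cm⁴
Total I = 405.25 cm⁴.

Iy ≈ 405.25 cm⁴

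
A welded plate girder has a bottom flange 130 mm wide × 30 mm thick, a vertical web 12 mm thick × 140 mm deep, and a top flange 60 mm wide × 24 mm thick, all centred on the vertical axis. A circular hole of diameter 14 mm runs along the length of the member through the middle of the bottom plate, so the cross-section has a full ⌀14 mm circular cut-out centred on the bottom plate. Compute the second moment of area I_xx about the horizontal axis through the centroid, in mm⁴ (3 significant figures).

Treat the section as a set of non-overlapping primitives; coordinates are from the bounding-box lower-left.
Bottom plate: 130 × 30, A = 3 900 mm², y = 15 mm, Ī = 292 500 mm⁴.
Web plate: 12 × 140, A = 1 680 mm², y = 100 mm, Ī = 2 744 000 mm⁴.
Top plate: 60 × 24, A = 1 440 mm², y = 182 mm, Ī = 69 120 mm⁴.
Hole (subtracted): ⌀14, A = 153.94 mm², y = 15 mm, Ī = 1885.7 mm⁴.
Centroid: ȳ = ΣA·y / ΣA = 70.822 mm.
Transfer each piece to the horizontal axis through the centroid using Ī + A·d² with d = y − 70.822:
  bottom plate: d = -55.822 mm → contributes +12 445 444 mm⁴
  web plate: d = 29.178 mm → contributes +4 174 239 mm⁴
  top plate: d = 111.18 mm → contributes +17 868 183 mm⁴
  hole: d = -55.822 mm → contributes −481 578 mm⁴
Total I = 34 006 288 mm⁴.

I_xx ≈ 3.40 × 10⁷ mm⁴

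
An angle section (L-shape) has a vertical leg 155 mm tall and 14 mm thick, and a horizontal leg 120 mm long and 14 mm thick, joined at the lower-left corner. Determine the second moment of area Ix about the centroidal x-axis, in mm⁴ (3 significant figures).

Ix ≈ 8.75 × 10⁶ mm⁴

Decompose the section into non-overlapping parts with the origin at the bottom-left of its bounding rectangle.
Vertical leg: 14 × 155, A = 2 170 mm², y = 77.5 mm, Ī = 4 344 521 mm⁴.
Horizontal leg (remainder): 106 × 14, A = 1 484 mm², y = 7 mm, Ī = 24 239 mm⁴.
Centroid: ȳ = ΣA·y / ΣA = 48.868 mm.
Transfer each piece to the centroidal x-axis using Ī + A·d² with d = y − 48.868:
  vertical leg: d = 28.632 mm → contributes +6 123 491 mm⁴
  horizontal leg (remainder): d = -41.868 mm → contributes +2 625 563 mm⁴
Total I = 8 749 054 mm⁴.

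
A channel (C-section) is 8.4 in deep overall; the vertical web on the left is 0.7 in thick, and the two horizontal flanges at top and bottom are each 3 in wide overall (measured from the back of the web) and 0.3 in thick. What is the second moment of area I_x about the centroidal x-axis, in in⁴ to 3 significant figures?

Treat the section as a set of non-overlapping primitives; coordinates are from the bounding-box lower-left.
Web: 0.7 × 8.4, A = 5.88 in², y = 4.2 in, Ī = 34.574 in⁴.
Top flange (beyond web): 2.3 × 0.3, A = 0.69 in², y = 8.25 in, Ī = 0.005175 in⁴.
Bottom flange (beyond web): 2.3 × 0.3, A = 0.69 in², y = 0.15 in, Ī = 0.005175 in⁴.
By symmetry the centroid is at mid-height, ȳ = 4.2 in.
Transfer each piece to the centroidal x-axis using Ī + A·d² with d = y − 4.2:
  web: d = 0 in → contributes +34.574 in⁴
  top flange (beyond web): d = 4.05 in → contributes +11.323 in⁴
  bottom flange (beyond web): d = -4.05 in → contributes +11.323 in⁴
Total I = 57.22 in⁴.

I_x ≈ 57.2 in⁴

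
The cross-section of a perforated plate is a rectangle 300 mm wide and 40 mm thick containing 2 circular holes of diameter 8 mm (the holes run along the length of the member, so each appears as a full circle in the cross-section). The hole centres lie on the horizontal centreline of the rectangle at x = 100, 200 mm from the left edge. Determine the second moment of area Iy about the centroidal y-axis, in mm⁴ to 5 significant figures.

Iy ≈ 8.9748 × 10⁷ mm⁴

Break the section into simple shapes (no overlaps), measuring from the bottom-left corner of the bounding box.
Plate: 300 × 40, A = 12 000 mm², x = 150 mm, Ī = 90 000 000 mm⁴.
Hole 1 (subtracted): ⌀8, A = 50.26548 mm², x = 100 mm, Ī = 201.0619 mm⁴.
Hole 2 (subtracted): ⌀8, A = 50.26548 mm², x = 200 mm, Ī = 201.0619 mm⁴.
By symmetry the centroid is at mid-width, x̄ = 150 mm.
Transfer each piece to the centroidal y-axis using Ī + A·d² with d = x − 150:
  plate: d = 0 mm → contributes +90 000 000 mm⁴
  hole 1: d = -50 mm → contributes −125864.8 mm⁴
  hole 2: d = 50 mm → contributes −125864.8 mm⁴
Total I = 89 748 270 mm⁴.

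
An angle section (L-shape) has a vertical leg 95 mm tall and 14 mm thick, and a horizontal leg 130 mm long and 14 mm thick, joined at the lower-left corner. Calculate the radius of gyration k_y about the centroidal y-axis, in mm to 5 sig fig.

k_y ≈ 40.861 mm

Treat the section as a set of non-overlapping primitives; coordinates are from the bounding-box lower-left.
Vertical leg: 14 × 95, A = 1 330 mm², x = 7 mm, Ī = 21723.33 mm⁴.
Horizontal leg (remainder): 116 × 14, A = 1 624 mm², x = 72 mm, Ī = 1 821 045 mm⁴.
Centroid: x̄ = ΣA·x / ΣA = 42.7346 mm.
Transfer each piece to the centroidal y-axis using Ī + A·d² with d = x − 42.7346:
  vertical leg: d = -35.7346 mm → contributes +1 720 082 mm⁴
  horizontal leg (remainder): d = 29.2654 mm → contributes +3 211 943 mm⁴
Total I = 4 932 025 mm⁴.
Radius of gyration: k = √(I/A) = √(4 932 025 / 2 954) = 40.86085 mm.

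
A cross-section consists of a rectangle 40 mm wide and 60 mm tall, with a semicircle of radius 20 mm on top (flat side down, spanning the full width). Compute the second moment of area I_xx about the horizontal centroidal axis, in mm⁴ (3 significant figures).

I_xx ≈ 1.48 × 10⁶ mm⁴

Break the section into simple shapes (no overlaps), measuring from the bottom-left corner of the bounding box.
Rectangular body: 40 × 60, A = 2 400 mm², y = 30 mm, Ī = 720 000 mm⁴.
Semicircular cap: semicircle r = 20, A = 628.32 mm², y = 68.488 mm, Ī = 17 561 mm⁴.
Centroid: ȳ = ΣA·y / ΣA = 37.986 mm.
Transfer each piece to the horizontal centroidal axis using Ī + A·d² with d = y − 37.986:
  rectangular body: d = -7.9856 mm → contributes +873 047 mm⁴
  semicircular cap: d = 30.503 mm → contributes +602 157 mm⁴
Total I = 1 475 204 mm⁴.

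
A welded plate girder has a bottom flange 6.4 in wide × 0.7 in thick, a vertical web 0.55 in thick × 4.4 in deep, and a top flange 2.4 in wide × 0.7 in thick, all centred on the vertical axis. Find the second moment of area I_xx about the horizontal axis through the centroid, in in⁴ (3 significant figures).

I_xx ≈ 38.3 in⁴

Break the section into simple shapes (no overlaps), measuring from the bottom-left corner of the bounding box.
Bottom plate: 6.4 × 0.7, A = 4.48 in², y = 0.35 in, Ī = 0.18293 in⁴.
Web plate: 0.55 × 4.4, A = 2.42 in², y = 2.9 in, Ī = 3.9043 in⁴.
Top plate: 2.4 × 0.7, A = 1.68 in², y = 5.45 in, Ī = 0.0686 in⁴.
Centroid: ȳ = ΣA·y / ΣA = 2.0678 in.
Transfer each piece to the horizontal axis through the centroid using Ī + A·d² with d = y − 2.0678:
  bottom plate: d = -1.7178 in → contributes +13.403 in⁴
  web plate: d = 0.83217 in → contributes +5.5801 in⁴
  top plate: d = 3.3822 in → contributes +19.286 in⁴
Total I = 38.27 in⁴.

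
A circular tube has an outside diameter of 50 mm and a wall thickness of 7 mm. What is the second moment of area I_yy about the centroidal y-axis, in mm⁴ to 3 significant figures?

I_yy ≈ 2.24 × 10⁵ mm⁴

Split into non-overlapping primitives; take the origin at the lower-left of the bounding box.
Outer circle: ⌀50, A = 1963.5 mm², x = 25 mm, Ī = 306 796 mm⁴.
Bore (subtracted): ⌀36, A = 1017.9 mm², x = 25 mm, Ī = 82 448 mm⁴.
By symmetry the centroid is at mid-width, x̄ = 25 mm.
All pieces are centred on the centroidal y-axis, so I = ΣĪ (holes subtracted) = 224 348 mm⁴.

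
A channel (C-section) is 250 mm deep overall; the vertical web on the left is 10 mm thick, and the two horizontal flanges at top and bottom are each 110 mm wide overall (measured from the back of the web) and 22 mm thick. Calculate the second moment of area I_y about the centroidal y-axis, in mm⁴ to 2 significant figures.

Split into non-overlapping primitives; take the origin at the lower-left of the bounding box.
Web: 10 × 250, A = 2 500 mm², x = 5 mm, Ī = 20 833 mm⁴.
Top flange (beyond web): 100 × 22, A = 2 200 mm², x = 60 mm, Ī = 1 833 333 mm⁴.
Bottom flange (beyond web): 100 × 22, A = 2 200 mm², x = 60 mm, Ī = 1 833 333 mm⁴.
Centroid: x̄ = ΣA·x / ΣA = 40.07 mm.
Transfer each piece to the centroidal y-axis using Ī + A·d² with d = x − 40.07:
  web: d = -35.07 mm → contributes +3 096 028 mm⁴
  top flange (beyond web): d = 19.93 mm → contributes +2 706 968 mm⁴
  bottom flange (beyond web): d = 19.93 mm → contributes +2 706 968 mm⁴
Total I = 8 509 964 mm⁴.

I_y ≈ 8.5 × 10⁶ mm⁴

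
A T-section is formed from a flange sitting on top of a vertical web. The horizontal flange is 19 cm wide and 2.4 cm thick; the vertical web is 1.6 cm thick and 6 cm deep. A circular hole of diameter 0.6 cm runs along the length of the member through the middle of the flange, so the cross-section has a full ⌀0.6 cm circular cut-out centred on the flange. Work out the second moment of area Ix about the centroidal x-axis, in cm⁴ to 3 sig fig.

Decompose the section into non-overlapping parts with the origin at the bottom-left of its bounding rectangle.
Flange: 19 × 2.4, A = 45.6 cm², y = 7.2 cm, Ī = 21.888 cm⁴.
Web: 1.6 × 6, A = 9.6 cm², y = 3 cm, Ī = 28.8 cm⁴.
Hole (subtracted): ⌀0.6, A = 0.28274 cm², y = 7.2 cm, Ī = 0.0063617 cm⁴.
Centroid: ȳ = ΣA·y / ΣA = 6.4658 cm.
Transfer each piece to the centroidal x-axis using Ī + A·d² with d = y − 6.4658:
  flange: d = 0.7342 cm → contributes +46.468 cm⁴
  web: d = -3.4658 cm → contributes +144.11 cm⁴
  hole: d = 0.7342 cm → contributes −0.15877 cm⁴
Total I = 190.42 cm⁴.

Ix ≈ 190 cm⁴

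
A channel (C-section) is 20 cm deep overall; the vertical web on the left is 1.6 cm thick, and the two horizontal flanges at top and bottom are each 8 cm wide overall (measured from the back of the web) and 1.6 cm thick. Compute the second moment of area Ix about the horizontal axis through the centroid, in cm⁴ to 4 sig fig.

Break the section into simple shapes (no overlaps), measuring from the bottom-left corner of the bounding box.
Web: 1.6 × 20, A = 32 cm², y = 10 cm, Ī = 1066.67 cm⁴.
Top flange (beyond web): 6.4 × 1.6, A = 10.24 cm², y = 19.2 cm, Ī = 2.18453 cm⁴.
Bottom flange (beyond web): 6.4 × 1.6, A = 10.24 cm², y = 0.8 cm, Ī = 2.18453 cm⁴.
By symmetry the centroid is at mid-height, ȳ = 10 cm.
Transfer each piece to the horizontal axis through the centroid using Ī + A·d² with d = y − 10:
  web: d = 0 cm → contributes +1066.67 cm⁴
  top flange (beyond web): d = 9.2 cm → contributes +868.898 cm⁴
  bottom flange (beyond web): d = -9.2 cm → contributes +868.898 cm⁴
Total I = 2804.46 cm⁴.

Ix ≈ 2804 cm⁴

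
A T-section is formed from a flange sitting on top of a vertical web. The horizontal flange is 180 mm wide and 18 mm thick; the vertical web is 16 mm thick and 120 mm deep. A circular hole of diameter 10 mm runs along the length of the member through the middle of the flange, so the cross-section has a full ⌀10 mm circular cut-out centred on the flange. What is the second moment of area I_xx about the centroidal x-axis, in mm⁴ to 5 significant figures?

Break the section into simple shapes (no overlaps), measuring from the bottom-left corner of the bounding box.
Flange: 180 × 18, A = 3 240 mm², y = 129 mm, Ī = 87 480 mm⁴.
Web: 16 × 120, A = 1 920 mm², y = 60 mm, Ī = 2 304 000 mm⁴.
Hole (subtracted): ⌀10, A = 78.53982 mm², y = 129 mm, Ī = 490.8739 mm⁴.
Centroid: ȳ = ΣA·y / ΣA = 102.9288 mm.
Transfer each piece to the centroidal x-axis using Ī + A·d² with d = y − 102.9288:
  flange: d = 26.07125 mm → contributes +2 289 740 mm⁴
  web: d = -42.92875 mm → contributes +5 842 326 mm⁴
  hole: d = 26.07125 mm → contributes −53875.16 mm⁴
Total I = 8 078 190 mm⁴.

I_xx ≈ 8.0782 × 10⁶ mm⁴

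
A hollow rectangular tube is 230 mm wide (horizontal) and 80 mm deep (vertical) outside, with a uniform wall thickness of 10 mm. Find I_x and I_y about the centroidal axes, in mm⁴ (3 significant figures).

I_x ≈ 6.03 × 10⁶ mm⁴, I_y ≈ 3.48 × 10⁷ mm⁴

Break the section into simple shapes (no overlaps), measuring from the bottom-left corner of the bounding box.
Outer rectangle: 230 × 80, A = 18 400 mm², y = 40 mm, Ī = 9 813 333 mm⁴.
Inner void (subtracted): 210 × 60, A = 12 600 mm², y = 40 mm, Ī = 3 780 000 mm⁴.
By symmetry the centroid is at mid-height, ȳ = 40 mm.
All pieces are centred on the centroidal x-axis, so I = ΣĪ (holes subtracted) = 6 033 333 mm⁴.
Repeating about the centroidal y-axis gives I_y = 34 808 333 mm⁴.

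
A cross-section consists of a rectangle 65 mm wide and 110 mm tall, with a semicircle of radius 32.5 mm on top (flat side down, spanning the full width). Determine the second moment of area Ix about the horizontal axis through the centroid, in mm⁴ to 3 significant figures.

Break the section into simple shapes (no overlaps), measuring from the bottom-left corner of the bounding box.
Rectangular body: 65 × 110, A = 7 150 mm², y = 55 mm, Ī = 7 209 583 mm⁴.
Semicircular cap: semicircle r = 32.5, A = 1659.2 mm², y = 123.79 mm, Ī = 122 452 mm⁴.
Centroid: ȳ = ΣA·y / ΣA = 67.957 mm.
Transfer each piece to the horizontal axis through the centroid using Ī + A·d² with d = y − 67.957:
  rectangular body: d = -12.957 mm → contributes +8 409 925 mm⁴
  semicircular cap: d = 55.837 mm → contributes +5 295 234 mm⁴
Total I = 13 705 159 mm⁴.

Ix ≈ 1.37 × 10⁷ mm⁴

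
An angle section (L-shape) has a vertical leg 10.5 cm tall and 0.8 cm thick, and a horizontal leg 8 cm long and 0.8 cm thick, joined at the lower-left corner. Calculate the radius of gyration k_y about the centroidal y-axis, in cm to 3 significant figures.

Treat the section as a set of non-overlapping primitives; coordinates are from the bounding-box lower-left.
Vertical leg: 0.8 × 10.5, A = 8.4 cm², x = 0.4 cm, Ī = 0.448 cm⁴.
Horizontal leg (remainder): 7.2 × 0.8, A = 5.76 cm², x = 4.4 cm, Ī = 24.883 cm⁴.
Centroid: x̄ = ΣA·x / ΣA = 2.0271 cm.
Transfer each piece to the centroidal y-axis using Ī + A·d² with d = x − 2.0271:
  vertical leg: d = -1.6271 cm → contributes +22.687 cm⁴
  horizontal leg (remainder): d = 2.3729 cm → contributes +57.315 cm⁴
Total I = 80.002 cm⁴.
Radius of gyration: k = √(I/A) = √(80.002 / 14.16) = 2.3769 cm.

k_y ≈ 2.38 cm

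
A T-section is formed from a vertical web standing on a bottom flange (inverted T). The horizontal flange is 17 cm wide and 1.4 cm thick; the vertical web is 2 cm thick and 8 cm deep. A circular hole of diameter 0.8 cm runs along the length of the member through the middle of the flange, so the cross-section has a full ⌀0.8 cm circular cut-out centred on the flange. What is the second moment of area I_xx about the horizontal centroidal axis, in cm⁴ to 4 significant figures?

Break the section into simple shapes (no overlaps), measuring from the bottom-left corner of the bounding box.
Flange: 17 × 1.4, A = 23.8 cm², y = 0.7 cm, Ī = 3.88733 cm⁴.
Web: 2 × 8, A = 16 cm², y = 5.4 cm, Ī = 85.3333 cm⁴.
Hole (subtracted): ⌀0.8, A = 0.502655 cm², y = 0.7 cm, Ī = 0.0201062 cm⁴.
Centroid: ȳ = ΣA·y / ΣA = 2.61362 cm.
Transfer each piece to the horizontal centroidal axis using Ī + A·d² with d = y − 2.61362:
  flange: d = -1.91362 cm → contributes +91.0411 cm⁴
  web: d = 2.78638 cm → contributes +209.556 cm⁴
  hole: d = -1.91362 cm → contributes −1.86079 cm⁴
Total I = 298.737 cm⁴.

I_xx ≈ 298.7 cm⁴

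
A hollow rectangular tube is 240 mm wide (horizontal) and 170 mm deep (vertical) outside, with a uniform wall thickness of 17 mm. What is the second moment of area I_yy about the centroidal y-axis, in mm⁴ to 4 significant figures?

I_yy ≈ 9.677 × 10⁷ mm⁴

Break the section into simple shapes (no overlaps), measuring from the bottom-left corner of the bounding box.
Outer rectangle: 240 × 170, A = 40 800 mm², x = 120 mm, Ī = 195 840 000 mm⁴.
Inner void (subtracted): 206 × 136, A = 28 016 mm², x = 120 mm, Ī = 99 073 915 mm⁴.
By symmetry the centroid is at mid-width, x̄ = 120 mm.
All pieces are centred on the centroidal y-axis, so I = ΣĪ (holes subtracted) = 96 766 085 mm⁴.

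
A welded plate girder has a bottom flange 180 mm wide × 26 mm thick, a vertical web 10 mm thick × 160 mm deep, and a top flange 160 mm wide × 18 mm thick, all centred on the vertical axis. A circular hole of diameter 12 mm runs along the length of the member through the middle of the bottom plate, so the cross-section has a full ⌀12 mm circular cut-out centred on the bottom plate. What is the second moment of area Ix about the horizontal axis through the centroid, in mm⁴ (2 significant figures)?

Ix ≈ 6.3 × 10⁷ mm⁴

Treat the section as a set of non-overlapping primitives; coordinates are from the bounding-box lower-left.
Bottom plate: 180 × 26, A = 4 680 mm², y = 13 mm, Ī = 263 640 mm⁴.
Web plate: 10 × 160, A = 1 600 mm², y = 106 mm, Ī = 3 413 333 mm⁴.
Top plate: 160 × 18, A = 2 880 mm², y = 195 mm, Ī = 77 760 mm⁴.
Hole (subtracted): ⌀12, A = 113.1 mm², y = 13 mm, Ī = 1 018 mm⁴.
Centroid: ȳ = ΣA·y / ΣA = 87.39 mm.
Transfer each piece to the horizontal axis through the centroid using Ī + A·d² with d = y − 87.39:
  bottom plate: d = -74.39 mm → contributes +26 159 153 mm⁴
  web plate: d = 18.61 mm → contributes +3 967 722 mm⁴
  top plate: d = 107.6 mm → contributes +33 430 585 mm⁴
  hole: d = -74.39 mm → contributes −626 811 mm⁴
Total I = 62 930 649 mm⁴.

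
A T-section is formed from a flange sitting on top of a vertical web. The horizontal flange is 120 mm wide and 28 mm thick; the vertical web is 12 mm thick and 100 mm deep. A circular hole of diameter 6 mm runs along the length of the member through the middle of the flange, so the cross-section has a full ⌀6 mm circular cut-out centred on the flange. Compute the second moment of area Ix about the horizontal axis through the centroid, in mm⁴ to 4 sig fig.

Ix ≈ 4.833 × 10⁶ mm⁴

Split into non-overlapping primitives; take the origin at the lower-left of the bounding box.
Flange: 120 × 28, A = 3 360 mm², y = 114 mm, Ī = 219 520 mm⁴.
Web: 12 × 100, A = 1 200 mm², y = 50 mm, Ī = 1 000 000 mm⁴.
Hole (subtracted): ⌀6, A = 28.2743 mm², y = 114 mm, Ī = 63.6173 mm⁴.
Centroid: ȳ = ΣA·y / ΣA = 97.0528 mm.
Transfer each piece to the horizontal axis through the centroid using Ī + A·d² with d = y − 97.0528:
  flange: d = 16.9472 mm → contributes +1 184 536 mm⁴
  web: d = -47.0528 mm → contributes +3 656 761 mm⁴
  hole: d = 16.9472 mm → contributes −8184.21 mm⁴
Total I = 4 833 112 mm⁴.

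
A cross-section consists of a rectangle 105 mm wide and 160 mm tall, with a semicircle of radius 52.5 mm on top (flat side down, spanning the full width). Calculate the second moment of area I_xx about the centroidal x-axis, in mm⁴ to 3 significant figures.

I_xx ≈ 7.27 × 10⁷ mm⁴

Decompose the section into non-overlapping parts with the origin at the bottom-left of its bounding rectangle.
Rectangular body: 105 × 160, A = 16 800 mm², y = 80 mm, Ī = 35 840 000 mm⁴.
Semicircular cap: semicircle r = 52.5, A = 4329.5 mm², y = 182.28 mm, Ī = 833 814 mm⁴.
Centroid: ȳ = ΣA·y / ΣA = 100.96 mm.
Transfer each piece to the centroidal x-axis using Ī + A·d² with d = y − 100.96:
  rectangular body: d = -20.958 mm → contributes +43 219 099 mm⁴
  semicircular cap: d = 81.324 mm → contributes +29 467 293 mm⁴
Total I = 72 686 391 mm⁴.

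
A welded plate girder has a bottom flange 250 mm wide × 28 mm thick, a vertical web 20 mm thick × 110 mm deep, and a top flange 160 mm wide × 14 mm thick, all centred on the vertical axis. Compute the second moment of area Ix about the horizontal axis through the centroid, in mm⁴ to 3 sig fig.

Ix ≈ 3.43 × 10⁷ mm⁴

Break the section into simple shapes (no overlaps), measuring from the bottom-left corner of the bounding box.
Bottom plate: 250 × 28, A = 7 000 mm², y = 14 mm, Ī = 457 333 mm⁴.
Web plate: 20 × 110, A = 2 200 mm², y = 83 mm, Ī = 2 218 333 mm⁴.
Top plate: 160 × 14, A = 2 240 mm², y = 145 mm, Ī = 36 587 mm⁴.
Centroid: ȳ = ΣA·y / ΣA = 52.92 mm.
Transfer each piece to the horizontal axis through the centroid using Ī + A·d² with d = y − 52.92:
  bottom plate: d = -38.92 mm → contributes +11 060 470 mm⁴
  web plate: d = 30.08 mm → contributes +4 208 963 mm⁴
  top plate: d = 92.08 mm → contributes +19 029 107 mm⁴
Total I = 34 298 539 mm⁴.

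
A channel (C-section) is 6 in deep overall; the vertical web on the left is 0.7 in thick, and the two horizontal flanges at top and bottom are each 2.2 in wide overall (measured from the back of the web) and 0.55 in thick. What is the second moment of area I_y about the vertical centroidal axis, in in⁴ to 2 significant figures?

I_y ≈ 1.9 in⁴

Break the section into simple shapes (no overlaps), measuring from the bottom-left corner of the bounding box.
Web: 0.7 × 6, A = 4.2 in², x = 0.35 in, Ī = 0.1715 in⁴.
Top flange (beyond web): 1.5 × 0.55, A = 0.825 in², x = 1.45 in, Ī = 0.1547 in⁴.
Bottom flange (beyond web): 1.5 × 0.55, A = 0.825 in², x = 1.45 in, Ī = 0.1547 in⁴.
Centroid: x̄ = ΣA·x / ΣA = 0.6603 in.
Transfer each piece to the vertical centroidal axis using Ī + A·d² with d = x − 0.6603:
  web: d = -0.3103 in → contributes +0.5758 in⁴
  top flange (beyond web): d = 0.7897 in → contributes +0.6692 in⁴
  bottom flange (beyond web): d = 0.7897 in → contributes +0.6692 in⁴
Total I = 1.914 in⁴.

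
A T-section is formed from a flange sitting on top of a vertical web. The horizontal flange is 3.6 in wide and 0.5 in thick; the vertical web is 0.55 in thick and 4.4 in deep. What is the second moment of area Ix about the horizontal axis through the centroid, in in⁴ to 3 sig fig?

Treat the section as a set of non-overlapping primitives; coordinates are from the bounding-box lower-left.
Flange: 3.6 × 0.5, A = 1.8 in², y = 4.65 in, Ī = 0.0375 in⁴.
Web: 0.55 × 4.4, A = 2.42 in², y = 2.2 in, Ī = 3.9043 in⁴.
Centroid: ȳ = ΣA·y / ΣA = 3.245 in.
Transfer each piece to the horizontal axis through the centroid using Ī + A·d² with d = y − 3.245:
  flange: d = 1.405 in → contributes +3.5906 in⁴
  web: d = -1.045 in → contributes +6.5471 in⁴
Total I = 10.138 in⁴.

Ix ≈ 10.1 in⁴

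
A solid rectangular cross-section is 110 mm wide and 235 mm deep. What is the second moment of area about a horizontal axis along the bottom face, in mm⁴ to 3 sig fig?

I_base ≈ 4.76 × 10⁸ mm⁴

The section: 110 × 235, A = 25 850 mm², y = 117.5 mm, Ī = 118 963 854 mm⁴.
Transfer it to the bottom edge using Ī + A·d² with d = y − 0:
  the section: d = 117.5 mm → contributes +475 855 417 mm⁴
Total I = 475 855 417 mm⁴.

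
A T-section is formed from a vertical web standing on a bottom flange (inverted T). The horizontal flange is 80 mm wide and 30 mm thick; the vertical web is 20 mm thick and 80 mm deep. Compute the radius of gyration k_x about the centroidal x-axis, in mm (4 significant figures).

k_x ≈ 31.37 mm

Split into non-overlapping primitives; take the origin at the lower-left of the bounding box.
Flange: 80 × 30, A = 2 400 mm², y = 15 mm, Ī = 180 000 mm⁴.
Web: 20 × 80, A = 1 600 mm², y = 70 mm, Ī = 853 333 mm⁴.
Centroid: ȳ = ΣA·y / ΣA = 37 mm.
Transfer each piece to the centroidal x-axis using Ī + A·d² with d = y − 37:
  flange: d = -22 mm → contributes +1 341 600 mm⁴
  web: d = 33 mm → contributes +2 595 733 mm⁴
Total I = 3 937 333 mm⁴.
Radius of gyration: k = √(I/A) = √(3 937 333 / 4 000) = 31.3741 mm.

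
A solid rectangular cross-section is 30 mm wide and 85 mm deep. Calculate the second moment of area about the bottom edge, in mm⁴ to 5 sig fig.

I_base ≈ 6.1413 × 10⁶ mm⁴

The section: 30 × 85, A = 2 550 mm², y = 42.5 mm, Ī = 1 535 313 mm⁴.
Transfer it to the bottom edge using Ī + A·d² with d = y − 0:
  the section: d = 42.5 mm → contributes +6 141 250 mm⁴
Total I = 6 141 250 mm⁴.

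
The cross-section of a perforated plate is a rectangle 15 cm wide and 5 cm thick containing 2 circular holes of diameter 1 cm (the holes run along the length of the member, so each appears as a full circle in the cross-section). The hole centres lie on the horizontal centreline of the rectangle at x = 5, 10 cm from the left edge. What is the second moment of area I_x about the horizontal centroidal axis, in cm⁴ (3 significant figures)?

Split into non-overlapping primitives; take the origin at the lower-left of the bounding box.
Plate: 15 × 5, A = 75 cm², y = 2.5 cm, Ī = 156.25 cm⁴.
Hole 1 (subtracted): ⌀1, A = 0.7854 cm², y = 2.5 cm, Ī = 0.049087 cm⁴.
Hole 2 (subtracted): ⌀1, A = 0.7854 cm², y = 2.5 cm, Ī = 0.049087 cm⁴.
By symmetry the centroid is at mid-height, ȳ = 2.5 cm.
All pieces are centred on the horizontal centroidal axis, so I = ΣĪ (holes subtracted) = 156.15 cm⁴.

I_x ≈ 156 cm⁴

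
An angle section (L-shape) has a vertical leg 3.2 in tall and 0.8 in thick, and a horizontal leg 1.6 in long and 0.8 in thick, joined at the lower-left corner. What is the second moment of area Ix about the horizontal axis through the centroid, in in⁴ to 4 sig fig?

Decompose the section into non-overlapping parts with the origin at the bottom-left of its bounding rectangle.
Vertical leg: 0.8 × 3.2, A = 2.56 in², y = 1.6 in, Ī = 2.18453 in⁴.
Horizontal leg (remainder): 0.8 × 0.8, A = 0.64 in², y = 0.4 in, Ī = 0.0341333 in⁴.
Centroid: ȳ = ΣA·y / ΣA = 1.36 in.
Transfer each piece to the horizontal axis through the centroid using Ī + A·d² with d = y − 1.36:
  vertical leg: d = 0.24 in → contributes +2.33199 in⁴
  horizontal leg (remainder): d = -0.96 in → contributes +0.623957 in⁴
Total I = 2.95595 in⁴.

Ix ≈ 2.956 in⁴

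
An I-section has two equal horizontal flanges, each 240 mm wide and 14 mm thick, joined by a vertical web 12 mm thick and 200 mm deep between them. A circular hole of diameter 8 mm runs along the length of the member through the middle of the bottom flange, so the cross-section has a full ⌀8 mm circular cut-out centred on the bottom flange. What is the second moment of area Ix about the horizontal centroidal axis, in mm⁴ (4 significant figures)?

Ix ≈ 8.447 × 10⁷ mm⁴

Treat the section as a set of non-overlapping primitives; coordinates are from the bounding-box lower-left.
Bottom flange: 240 × 14, A = 3 360 mm², y = 7 mm, Ī = 54 880 mm⁴.
Web: 12 × 200, A = 2 400 mm², y = 114 mm, Ī = 8 000 000 mm⁴.
Top flange: 240 × 14, A = 3 360 mm², y = 221 mm, Ī = 54 880 mm⁴.
Hole (subtracted): ⌀8, A = 50.2655 mm², y = 7 mm, Ī = 201.062 mm⁴.
Centroid: ȳ = ΣA·y / ΣA = 114.593 mm.
Transfer each piece to the horizontal centroidal axis using Ī + A·d² with d = y − 114.593:
  bottom flange: d = -107.593 mm → contributes +38 951 097 mm⁴
  web: d = -0.593006 mm → contributes +8 000 844 mm⁴
  top flange: d = 106.407 mm → contributes +38 098 307 mm⁴
  hole: d = -107.593 mm → contributes −582 087 mm⁴
Total I = 84 468 160 mm⁴.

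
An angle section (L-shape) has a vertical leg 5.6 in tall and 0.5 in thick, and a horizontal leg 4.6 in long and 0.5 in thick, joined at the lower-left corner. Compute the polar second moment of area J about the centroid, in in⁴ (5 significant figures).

J ≈ 24.247 in⁴

Split into non-overlapping primitives; take the origin at the lower-left of the bounding box.
Vertical leg: 0.5 × 5.6, A = 2.8 in², y = 2.8 in, Ī = 7.317333 in⁴.
Horizontal leg (remainder): 4.1 × 0.5, A = 2.05 in², y = 0.25 in, Ī = 0.04270833 in⁴.
Centroid: ȳ = ΣA·y / ΣA = 1.722165 in.
Transfer each piece to the centroidal x-axis using Ī + A·d² with d = y − 1.722165:
  vertical leg: d = 1.077835 in → contributes +10.57017 in⁴
  horizontal leg (remainder): d = -1.472165 in → contributes +4.485611 in⁴
Total I = 15.05578 in⁴.
For the y-axis: x̄ = 1.222165 in.
Repeating about the centroidal y-axis gives I_y = 9.190784 in⁴.
Polar second moment: J = I_x + I_y = 24.24657 in⁴.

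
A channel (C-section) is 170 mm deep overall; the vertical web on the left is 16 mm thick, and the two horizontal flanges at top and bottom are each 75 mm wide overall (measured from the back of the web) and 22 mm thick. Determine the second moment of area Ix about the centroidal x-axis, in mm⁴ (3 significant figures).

Ix ≈ 2.09 × 10⁷ mm⁴

Decompose the section into non-overlapping parts with the origin at the bottom-left of its bounding rectangle.
Web: 16 × 170, A = 2 720 mm², y = 85 mm, Ī = 6 550 667 mm⁴.
Top flange (beyond web): 59 × 22, A = 1 298 mm², y = 159 mm, Ī = 52 353 mm⁴.
Bottom flange (beyond web): 59 × 22, A = 1 298 mm², y = 11 mm, Ī = 52 353 mm⁴.
By symmetry the centroid is at mid-height, ȳ = 85 mm.
Transfer each piece to the centroidal x-axis using Ī + A·d² with d = y − 85:
  web: d = 0 mm → contributes +6 550 667 mm⁴
  top flange (beyond web): d = 74 mm → contributes +7 160 201 mm⁴
  bottom flange (beyond web): d = -74 mm → contributes +7 160 201 mm⁴
Total I = 20 871 068 mm⁴.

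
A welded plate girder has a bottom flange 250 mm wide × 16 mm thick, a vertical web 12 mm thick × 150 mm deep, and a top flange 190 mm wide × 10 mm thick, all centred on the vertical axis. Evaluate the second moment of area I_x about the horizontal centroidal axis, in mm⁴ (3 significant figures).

I_x ≈ 3.90 × 10⁷ mm⁴

Split into non-overlapping primitives; take the origin at the lower-left of the bounding box.
Bottom plate: 250 × 16, A = 4 000 mm², y = 8 mm, Ī = 85 333 mm⁴.
Web plate: 12 × 150, A = 1 800 mm², y = 91 mm, Ī = 3 375 000 mm⁴.
Top plate: 190 × 10, A = 1 900 mm², y = 171 mm, Ī = 15 833 mm⁴.
Centroid: ȳ = ΣA·y / ΣA = 67.623 mm.
Transfer each piece to the horizontal centroidal axis using Ī + A·d² with d = y − 67.623:
  bottom plate: d = -59.623 mm → contributes +14 305 121 mm⁴
  web plate: d = 23.377 mm → contributes +4 358 640 mm⁴
  top plate: d = 103.38 mm → contributes +20 320 613 mm⁴
Total I = 38 984 374 mm⁴.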